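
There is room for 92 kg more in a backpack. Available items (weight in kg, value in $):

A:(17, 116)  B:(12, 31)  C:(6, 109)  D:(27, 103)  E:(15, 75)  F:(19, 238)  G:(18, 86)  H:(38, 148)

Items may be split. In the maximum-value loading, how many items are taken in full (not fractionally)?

5

Sort by value per unit weight and fill in that order.
Ratios (sorted): C 18.17, F 12.53, A 6.82, E 5.00, G 4.78, H 3.89, D 3.81, B 2.58
take C (6 @ 109); take F (19 @ 238); take A (17 @ 116); take E (15 @ 75); take G (18 @ 86); take 17/38 of H → 66.21. Capacity used 92/92.
5 item(s) taken whole; one partial (take 17/38 of H).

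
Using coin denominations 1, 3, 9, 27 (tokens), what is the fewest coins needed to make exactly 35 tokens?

35 = 1×27 + 2×3 + 2×1
Total coins = 1 + 2 + 2 = 5

5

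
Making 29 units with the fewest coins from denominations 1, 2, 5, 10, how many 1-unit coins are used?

Use the largest denomination that fits, subtract, and repeat.
29 − 2×10→9 − 1×5→4 − 2×2→0
Count of 1: 0

0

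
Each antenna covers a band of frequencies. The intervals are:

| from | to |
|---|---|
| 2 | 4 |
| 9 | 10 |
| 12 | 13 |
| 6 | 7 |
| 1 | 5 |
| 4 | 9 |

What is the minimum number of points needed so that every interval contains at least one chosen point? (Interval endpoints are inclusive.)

Process intervals by earliest right end; each time one isn't hit yet, stab at its right endpoint.
Sorted: [2,4] [1,5] [6,7] [4,9] [9,10] [12,13]
{[2,4],[1,5]} hit by 4; {[6,7],[4,9]} hit by 7; {[9,10]} hit by 10; {[12,13]} hit by 13.
Points: 4, 7, 10, 13 (4 total).

4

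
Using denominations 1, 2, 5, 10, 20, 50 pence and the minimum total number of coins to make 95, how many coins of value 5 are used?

1

Greedy: take as many of the largest coin as possible, then repeat with the remainder.
95 = 1×50 + 2×20 + 1×5
Count of 5: 1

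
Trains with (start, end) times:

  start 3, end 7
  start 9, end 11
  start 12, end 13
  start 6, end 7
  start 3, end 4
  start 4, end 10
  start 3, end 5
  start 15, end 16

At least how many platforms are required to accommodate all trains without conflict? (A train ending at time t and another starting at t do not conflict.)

3

starts: [3, 3, 3, 4, 6, 9, 12, 15]
ends:   [4, 5, 7, 7, 10, 11, 13, 16]
s3→1 s3→2 s3→3  — peak 3.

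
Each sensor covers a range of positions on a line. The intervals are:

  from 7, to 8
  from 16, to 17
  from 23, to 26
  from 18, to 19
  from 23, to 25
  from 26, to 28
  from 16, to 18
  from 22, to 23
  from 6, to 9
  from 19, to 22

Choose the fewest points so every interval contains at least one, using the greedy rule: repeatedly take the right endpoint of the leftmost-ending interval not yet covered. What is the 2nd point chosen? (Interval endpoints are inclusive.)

17

Sort by right endpoint; whenever an interval is uncovered, place a point at its right end.
Sorted: [7,8] [6,9] [16,17] [16,18] [18,19] [19,22] [22,23] [23,25] [23,26] [26,28]
{[7,8],[6,9]} hit by 8; {[16,17],[16,18]} hit by 17; {[18,19],[19,22]} hit by 19; {[22,23],[23,25],[23,26]} hit by 23; {[26,28]} hit by 28.
Points: 8, 17, 19, 23, 28 (5 total).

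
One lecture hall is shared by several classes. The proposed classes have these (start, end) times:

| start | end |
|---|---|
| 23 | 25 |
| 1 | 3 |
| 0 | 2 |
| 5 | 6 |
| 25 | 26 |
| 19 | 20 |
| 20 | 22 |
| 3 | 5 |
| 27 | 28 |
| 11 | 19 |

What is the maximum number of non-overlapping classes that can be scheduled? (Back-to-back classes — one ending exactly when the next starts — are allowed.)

9

Greedy by earliest finish: after sorting by end time, pick each interval compatible with the last pick.
Sorted by end: (0,2)  (1,3)  (3,5)  (5,6)  (11,19)  (19,20)  (20,22)  (23,25)  (25,26)  (27,28)
take (0,2); take (3,5); take (5,6); take (11,19); take (19,20); take (20,22); take (23,25); take (25,26); take (27,28).
Selected 9 classes.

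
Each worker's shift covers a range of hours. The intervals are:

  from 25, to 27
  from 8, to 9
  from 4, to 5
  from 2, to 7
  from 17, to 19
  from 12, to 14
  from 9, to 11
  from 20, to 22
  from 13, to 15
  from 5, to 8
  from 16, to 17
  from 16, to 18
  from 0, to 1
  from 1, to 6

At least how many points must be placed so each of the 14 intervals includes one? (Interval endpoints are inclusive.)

7

Process intervals by earliest right end; each time one isn't hit yet, stab at its right endpoint.
Sorted: [0,1] [4,5] [1,6] [2,7] [5,8] [8,9] [9,11] [12,14] [13,15] [16,17] [16,18] [17,19] [20,22] [25,27]
{[0,1]} hit by 1; {[4,5],[1,6],[2,7],[5,8]} hit by 5; {[8,9],[9,11]} hit by 9; {[12,14],[13,15]} hit by 14; {[16,17],[16,18],[17,19]} hit by 17; {[20,22]} hit by 22; {[25,27]} hit by 27.
Points: 1, 5, 9, 14, 17, 22, 27 (7 total).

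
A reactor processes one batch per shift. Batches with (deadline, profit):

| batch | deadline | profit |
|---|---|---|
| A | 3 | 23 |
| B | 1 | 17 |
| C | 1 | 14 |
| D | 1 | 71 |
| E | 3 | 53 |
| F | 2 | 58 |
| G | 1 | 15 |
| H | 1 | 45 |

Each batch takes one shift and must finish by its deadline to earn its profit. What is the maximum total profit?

182

Profit order: D=71 F=58 E=53 H=45 A=23 B=17 G=15 C=14
Assign: D→slot 1, F→slot 2, E→slot 3, H skipped, A skipped, B skipped, G skipped, C skipped.
Slots: [1:D] [2:F] [3:E]
Profit = 71 + 58 + 53 = 182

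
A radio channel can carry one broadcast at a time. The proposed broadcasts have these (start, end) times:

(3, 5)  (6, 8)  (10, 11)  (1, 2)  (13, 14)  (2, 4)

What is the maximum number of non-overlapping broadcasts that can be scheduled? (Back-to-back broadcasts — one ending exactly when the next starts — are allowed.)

Order by finish time; keep every interval that doesn't clash with the previous kept one.
Sorted by end: (1,2)  (2,4)  (3,5)  (6,8)  (10,11)  (13,14)
take (1,2); take (2,4); take (6,8); take (10,11); take (13,14).
Selected 5 broadcasts.

5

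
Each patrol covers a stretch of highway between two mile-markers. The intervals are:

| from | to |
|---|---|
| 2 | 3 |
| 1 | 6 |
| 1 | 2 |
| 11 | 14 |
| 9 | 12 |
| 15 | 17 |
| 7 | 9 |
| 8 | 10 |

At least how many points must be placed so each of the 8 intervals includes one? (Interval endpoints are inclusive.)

By right end: [1,2]  [2,3]  [1,6]  [7,9]  [8,10]  [9,12]  [11,14]  [15,17]
[1,2] uncovered → point at 2; [7,9] uncovered → point at 9; [11,14] uncovered → point at 14; [15,17] uncovered → point at 17.
Points: 2, 9, 14, 17 (4 total).

4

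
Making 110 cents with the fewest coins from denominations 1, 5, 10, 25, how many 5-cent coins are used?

0

110 = 4×25 + 1×10
Count of 5: 0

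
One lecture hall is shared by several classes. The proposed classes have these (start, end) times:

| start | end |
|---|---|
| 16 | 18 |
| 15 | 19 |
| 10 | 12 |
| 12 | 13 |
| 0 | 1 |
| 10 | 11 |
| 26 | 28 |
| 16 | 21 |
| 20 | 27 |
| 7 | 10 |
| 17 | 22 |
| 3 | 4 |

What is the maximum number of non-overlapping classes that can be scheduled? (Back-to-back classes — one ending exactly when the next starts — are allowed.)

7

Order by finish time; keep every interval that doesn't clash with the previous kept one.
Sorted by end: (0,1)  (3,4)  (7,10)  (10,11)  (10,12)  (12,13)  (16,18)  (15,19)  (16,21)  (17,22)  (20,27)  (26,28)
take (0,1); take (3,4); take (7,10); take (10,11); take (12,13); take (16,18); take (20,27); skip (26,28).
Selected 7 classes.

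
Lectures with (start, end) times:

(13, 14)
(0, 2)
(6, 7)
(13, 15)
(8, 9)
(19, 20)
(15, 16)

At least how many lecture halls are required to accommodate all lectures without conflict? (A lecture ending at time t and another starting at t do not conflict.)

starts: [0, 6, 8, 13, 13, 15, 19]
ends:   [2, 7, 9, 14, 15, 16, 20]
s0→1 e2→0 s6→1 e7→0 s8→1 e9→0 s13→1 s13→2  — peak 2.

2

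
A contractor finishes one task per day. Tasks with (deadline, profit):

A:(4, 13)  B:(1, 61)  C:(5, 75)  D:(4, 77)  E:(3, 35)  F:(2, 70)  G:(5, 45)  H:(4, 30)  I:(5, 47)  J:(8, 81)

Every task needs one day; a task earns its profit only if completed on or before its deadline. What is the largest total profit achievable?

Sort by profit descending; place each in the latest free slot ≤ its deadline.
By profit: J(d8,81), D(d4,77), C(d5,75), F(d2,70), B(d1,61), I(d5,47), G(d5,45), E(d3,35), H(d4,30), A(d4,13)
J→slot 8; D→slot 4; C→slot 5; F→slot 2; B→slot 1; I→slot 3; G skipped; E skipped; H skipped; A skipped.
Profit = 61 + 70 + 47 + 77 + 75 + 81 = 411

411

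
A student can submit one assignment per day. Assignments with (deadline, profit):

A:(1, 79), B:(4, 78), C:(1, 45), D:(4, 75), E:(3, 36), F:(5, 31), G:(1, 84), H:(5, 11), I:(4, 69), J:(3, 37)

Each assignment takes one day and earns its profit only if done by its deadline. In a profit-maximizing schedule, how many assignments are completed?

5

Profit order: G=84 A=79 B=78 D=75 I=69 C=45 J=37 E=36 F=31 H=11
Assign: G→slot 1, A skipped, B→slot 4, D→slot 3, I→slot 2, C skipped, J skipped, E skipped, F→slot 5, H skipped.
Slots: [1:G] [2:I] [3:D] [4:B] [5:F]
5 of 10 scheduled.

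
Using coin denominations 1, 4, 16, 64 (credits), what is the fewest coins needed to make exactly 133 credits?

133 = 2×64 + 1×4 + 1×1
Total coins = 2 + 1 + 1 = 4

4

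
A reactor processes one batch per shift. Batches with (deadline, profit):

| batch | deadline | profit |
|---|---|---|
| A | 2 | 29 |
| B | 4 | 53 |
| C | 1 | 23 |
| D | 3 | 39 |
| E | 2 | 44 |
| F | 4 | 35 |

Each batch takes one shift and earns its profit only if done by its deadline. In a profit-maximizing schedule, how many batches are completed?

Take jobs in profit order; each goes to the latest open slot no later than its deadline.
By profit: B(d4,53), E(d2,44), D(d3,39), F(d4,35), A(d2,29), C(d1,23)
B→slot 4; E→slot 2; D→slot 3; F→slot 1; A skipped; C skipped.
4 of 6 scheduled.

4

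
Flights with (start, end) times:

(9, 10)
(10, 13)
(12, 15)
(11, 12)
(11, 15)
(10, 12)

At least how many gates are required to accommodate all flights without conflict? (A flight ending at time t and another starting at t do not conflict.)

4

The answer is the maximum number of intervals overlapping at any instant.
starts: [9, 10, 10, 11, 11, 12]
ends:   [10, 12, 12, 13, 15, 15]
s9→1 e10→0 s10→1 s10→2 s11→3 s11→4  — peak 4.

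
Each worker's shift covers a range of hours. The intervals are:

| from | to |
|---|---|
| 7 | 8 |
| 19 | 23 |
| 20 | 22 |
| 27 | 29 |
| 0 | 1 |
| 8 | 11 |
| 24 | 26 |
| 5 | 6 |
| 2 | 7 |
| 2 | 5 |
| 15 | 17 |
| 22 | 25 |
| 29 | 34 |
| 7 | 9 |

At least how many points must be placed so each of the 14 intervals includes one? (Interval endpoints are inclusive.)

7

Process intervals by earliest right end; each time one isn't hit yet, stab at its right endpoint.
By right end: [0,1]  [2,5]  [5,6]  [2,7]  [7,8]  [7,9]  [8,11]  [15,17]  [20,22]  [19,23]  [22,25]  [24,26]  [27,29]  [29,34]
[0,1] uncovered → point at 1; [2,5] uncovered → point at 5; [7,8] uncovered → point at 8; [15,17] uncovered → point at 17; [20,22] uncovered → point at 22; [24,26] uncovered → point at 26; [27,29] uncovered → point at 29.
Points: 1, 5, 8, 17, 22, 26, 29 (7 total).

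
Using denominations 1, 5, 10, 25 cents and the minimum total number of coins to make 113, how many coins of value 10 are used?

1

113 − 4×25→13 − 1×10→3 − 3×1→0
Count of 10: 1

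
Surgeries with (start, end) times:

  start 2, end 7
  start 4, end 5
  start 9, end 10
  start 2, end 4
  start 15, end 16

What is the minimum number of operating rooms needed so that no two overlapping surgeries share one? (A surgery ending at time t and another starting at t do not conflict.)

Count concurrent intervals with a sweep; the peak is the room count.
starts: [2, 2, 4, 9, 15]
ends:   [4, 5, 7, 10, 16]
s2→1 s2→2  — peak 2.

2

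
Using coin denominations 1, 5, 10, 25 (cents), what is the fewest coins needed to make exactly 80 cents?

80 − 3×25→5 − 1×5→0
Total coins = 3 + 1 = 4

4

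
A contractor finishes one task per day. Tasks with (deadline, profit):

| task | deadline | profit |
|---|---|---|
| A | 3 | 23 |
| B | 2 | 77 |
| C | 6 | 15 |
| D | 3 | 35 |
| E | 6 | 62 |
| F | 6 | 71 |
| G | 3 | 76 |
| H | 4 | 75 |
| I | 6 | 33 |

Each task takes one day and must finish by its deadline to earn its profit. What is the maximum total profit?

396

Sort by profit descending; place each in the latest free slot ≤ its deadline.
By profit: B(d2,77), G(d3,76), H(d4,75), F(d6,71), E(d6,62), D(d3,35), I(d6,33), A(d3,23), C(d6,15)
B→slot 2; G→slot 3; H→slot 4; F→slot 6; E→slot 5; D→slot 1; I skipped; A skipped; C skipped.
Profit = 35 + 77 + 76 + 75 + 62 + 71 = 396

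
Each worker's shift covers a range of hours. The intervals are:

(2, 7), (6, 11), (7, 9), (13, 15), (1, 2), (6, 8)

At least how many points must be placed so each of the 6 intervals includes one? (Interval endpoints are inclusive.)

3

Sorted: [1,2] [2,7] [6,8] [7,9] [6,11] [13,15]
{[1,2],[2,7]} hit by 2; {[6,8],[7,9],[6,11]} hit by 8; {[13,15]} hit by 15.
Points: 2, 8, 15 (3 total).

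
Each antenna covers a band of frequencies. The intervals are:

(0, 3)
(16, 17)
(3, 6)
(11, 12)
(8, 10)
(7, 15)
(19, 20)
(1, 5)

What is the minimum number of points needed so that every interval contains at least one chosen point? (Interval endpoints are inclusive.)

5

Sorted: [0,3] [1,5] [3,6] [8,10] [11,12] [7,15] [16,17] [19,20]
{[0,3],[1,5],[3,6]} hit by 3; {[8,10]} hit by 10; {[11,12],[7,15]} hit by 12; {[16,17]} hit by 17; {[19,20]} hit by 20.
Points: 3, 10, 12, 17, 20 (5 total).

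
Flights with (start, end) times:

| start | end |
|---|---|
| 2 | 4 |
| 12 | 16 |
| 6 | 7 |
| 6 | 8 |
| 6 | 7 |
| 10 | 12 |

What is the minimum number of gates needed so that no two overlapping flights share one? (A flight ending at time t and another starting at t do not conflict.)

3

Count concurrent intervals with a sweep; the peak is the room count.
Events (time:±→running): 2:+→1 4:-→0 6:+→1 6:+→2 6:+→3 … peak 3.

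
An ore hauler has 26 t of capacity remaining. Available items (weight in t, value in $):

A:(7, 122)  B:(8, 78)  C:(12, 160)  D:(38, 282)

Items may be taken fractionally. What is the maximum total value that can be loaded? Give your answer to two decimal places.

350.25

Ratios (sorted): A 17.43, C 13.33, B 9.75, D 7.42
take A (7 @ 122); take C (12 @ 160); take 7/8 of B → 68.25. Capacity used 26/26.
Total value = 350.25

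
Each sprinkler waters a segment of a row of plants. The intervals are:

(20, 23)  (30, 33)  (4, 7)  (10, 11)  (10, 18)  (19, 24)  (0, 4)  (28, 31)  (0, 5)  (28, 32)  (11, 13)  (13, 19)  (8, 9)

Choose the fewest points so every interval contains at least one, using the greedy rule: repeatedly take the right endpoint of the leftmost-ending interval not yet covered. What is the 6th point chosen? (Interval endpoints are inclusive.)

Process intervals by earliest right end; each time one isn't hit yet, stab at its right endpoint.
By right end: [0,4]  [0,5]  [4,7]  [8,9]  [10,11]  [11,13]  [10,18]  [13,19]  [20,23]  [19,24]  [28,31]  [28,32]  [30,33]
[0,4] uncovered → point at 4; [8,9] uncovered → point at 9; [10,11] uncovered → point at 11; [13,19] uncovered → point at 19; [20,23] uncovered → point at 23; [28,31] uncovered → point at 31.
Points: 4, 9, 11, 19, 23, 31 (6 total).

31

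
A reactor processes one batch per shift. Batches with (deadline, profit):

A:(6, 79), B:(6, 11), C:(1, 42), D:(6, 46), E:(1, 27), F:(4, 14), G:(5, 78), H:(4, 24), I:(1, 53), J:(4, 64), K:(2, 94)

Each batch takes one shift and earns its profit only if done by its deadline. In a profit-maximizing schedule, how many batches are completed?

Profit order: K=94 A=79 G=78 J=64 I=53 D=46 C=42 E=27 H=24 F=14 B=11
Assign: K→slot 2, A→slot 6, G→slot 5, J→slot 4, I→slot 1, D→slot 3, C skipped, E skipped, H skipped, F skipped, B skipped.
Slots: [1:I] [2:K] [3:D] [4:J] [5:G] [6:A]
6 of 11 scheduled.

6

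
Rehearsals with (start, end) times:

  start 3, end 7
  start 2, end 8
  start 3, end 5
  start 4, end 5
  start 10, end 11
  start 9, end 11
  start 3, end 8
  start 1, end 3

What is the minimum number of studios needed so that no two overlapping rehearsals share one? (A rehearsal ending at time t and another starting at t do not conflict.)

Events (time:±→running): 1:+→1 2:+→2 3:-→1 3:+→2 3:+→3 3:+→4 4:+→5 … peak 5.

5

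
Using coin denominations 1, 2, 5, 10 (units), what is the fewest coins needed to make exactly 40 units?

Greedy: take as many of the largest coin as possible, then repeat with the remainder.
40 − 4×10→0
Total coins = 4 = 4

4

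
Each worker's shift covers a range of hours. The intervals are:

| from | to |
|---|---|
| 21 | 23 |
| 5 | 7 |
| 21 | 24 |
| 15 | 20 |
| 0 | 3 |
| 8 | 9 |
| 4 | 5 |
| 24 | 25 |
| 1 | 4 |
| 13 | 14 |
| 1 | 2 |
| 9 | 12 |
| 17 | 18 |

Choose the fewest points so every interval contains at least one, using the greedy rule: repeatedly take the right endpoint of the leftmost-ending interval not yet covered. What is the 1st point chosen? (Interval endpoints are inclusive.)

By right end: [1,2]  [0,3]  [1,4]  [4,5]  [5,7]  [8,9]  [9,12]  [13,14]  [17,18]  [15,20]  [21,23]  [21,24]  [24,25]
[1,2] uncovered → point at 2; [4,5] uncovered → point at 5; [8,9] uncovered → point at 9; [13,14] uncovered → point at 14; [17,18] uncovered → point at 18; [21,23] uncovered → point at 23; [24,25] uncovered → point at 25.
Points: 2, 5, 9, 14, 18, 23, 25 (7 total).

2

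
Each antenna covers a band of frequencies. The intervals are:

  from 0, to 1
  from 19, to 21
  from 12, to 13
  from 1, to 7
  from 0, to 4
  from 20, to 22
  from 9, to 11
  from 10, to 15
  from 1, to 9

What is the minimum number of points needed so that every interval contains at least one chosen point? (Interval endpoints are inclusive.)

Sorted: [0,1] [0,4] [1,7] [1,9] [9,11] [12,13] [10,15] [19,21] [20,22]
{[0,1],[0,4],[1,7],[1,9]} hit by 1; {[9,11]} hit by 11; {[12,13],[10,15]} hit by 13; {[19,21],[20,22]} hit by 21.
Points: 1, 11, 13, 21 (4 total).

4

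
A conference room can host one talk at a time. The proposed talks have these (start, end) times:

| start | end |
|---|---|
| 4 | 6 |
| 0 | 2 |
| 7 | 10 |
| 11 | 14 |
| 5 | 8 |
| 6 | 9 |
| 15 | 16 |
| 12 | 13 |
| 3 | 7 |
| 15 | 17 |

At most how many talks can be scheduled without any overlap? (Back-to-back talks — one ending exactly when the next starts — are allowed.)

Greedy by earliest finish: after sorting by end time, pick each interval compatible with the last pick.
Sorted by end: (0,2)  (4,6)  (3,7)  (5,8)  (6,9)  (7,10)  (12,13)  (11,14)  (15,16)  (15,17)
take (0,2); take (4,6); skip (3,7); take (6,9); skip (7,10); take (12,13); take (15,16).
Selected 5 talks.

5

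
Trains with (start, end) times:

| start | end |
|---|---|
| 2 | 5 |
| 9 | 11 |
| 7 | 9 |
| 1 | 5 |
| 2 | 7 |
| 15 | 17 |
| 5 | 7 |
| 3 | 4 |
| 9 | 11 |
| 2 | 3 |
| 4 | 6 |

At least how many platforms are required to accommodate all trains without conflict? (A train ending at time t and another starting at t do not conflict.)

4

Events (time:±→running): 1:+→1 2:+→2 2:+→3 2:+→4 … peak 4.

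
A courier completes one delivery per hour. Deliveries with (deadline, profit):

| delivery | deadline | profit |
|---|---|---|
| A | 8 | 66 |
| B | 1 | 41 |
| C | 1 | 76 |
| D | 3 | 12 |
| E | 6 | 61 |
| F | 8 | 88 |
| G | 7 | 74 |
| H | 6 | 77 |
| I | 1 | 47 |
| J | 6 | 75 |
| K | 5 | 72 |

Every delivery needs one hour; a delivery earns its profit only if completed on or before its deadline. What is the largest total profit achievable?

589

Profit order: F=88 H=77 C=76 J=75 G=74 K=72 A=66 E=61 I=47 B=41 D=12
Assign: F→slot 8, H→slot 6, C→slot 1, J→slot 5, G→slot 7, K→slot 4, A→slot 3, E→slot 2, I skipped, B skipped, D skipped.
Slots: [1:C] [2:E] [3:A] [4:K] [5:J] [6:H] [7:G] [8:F]
Profit = 76 + 61 + 66 + 72 + 75 + 77 + 74 + 88 = 589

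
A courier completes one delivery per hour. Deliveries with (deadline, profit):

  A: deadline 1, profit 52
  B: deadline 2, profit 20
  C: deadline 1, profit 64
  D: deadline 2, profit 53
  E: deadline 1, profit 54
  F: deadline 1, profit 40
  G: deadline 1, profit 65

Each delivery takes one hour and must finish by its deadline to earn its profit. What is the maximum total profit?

By profit: G(d1,65), C(d1,64), E(d1,54), D(d2,53), A(d1,52), F(d1,40), B(d2,20)
G→slot 1; C skipped; E skipped; D→slot 2; A skipped; F skipped; B skipped.
Profit = 65 + 53 = 118

118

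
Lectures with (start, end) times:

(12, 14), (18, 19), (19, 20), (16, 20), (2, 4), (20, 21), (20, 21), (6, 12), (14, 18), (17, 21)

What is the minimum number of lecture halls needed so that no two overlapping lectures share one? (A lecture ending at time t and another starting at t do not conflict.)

3

The answer is the maximum number of intervals overlapping at any instant.
Events (time:±→running): 2:+→1 4:-→0 6:+→1 12:-→0 12:+→1 14:-→0 14:+→1 16:+→2 17:+→3 … peak 3.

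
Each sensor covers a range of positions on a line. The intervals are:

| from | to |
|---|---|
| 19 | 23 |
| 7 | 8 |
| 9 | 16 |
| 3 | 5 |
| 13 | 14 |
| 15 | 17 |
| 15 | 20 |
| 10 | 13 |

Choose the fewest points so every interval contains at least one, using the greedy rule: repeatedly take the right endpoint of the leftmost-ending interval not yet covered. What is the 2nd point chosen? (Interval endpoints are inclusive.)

8

Sorted: [3,5] [7,8] [10,13] [13,14] [9,16] [15,17] [15,20] [19,23]
{[3,5]} hit by 5; {[7,8]} hit by 8; {[10,13],[13,14],[9,16]} hit by 13; {[15,17],[15,20]} hit by 17; {[19,23]} hit by 23.
Points: 5, 8, 13, 17, 23 (5 total).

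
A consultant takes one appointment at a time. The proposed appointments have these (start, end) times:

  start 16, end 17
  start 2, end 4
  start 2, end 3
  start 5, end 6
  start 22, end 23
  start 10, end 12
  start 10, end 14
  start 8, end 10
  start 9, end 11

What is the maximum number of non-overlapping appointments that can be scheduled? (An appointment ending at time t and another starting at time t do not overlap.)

6

Sorted by end: (2,3)  (2,4)  (5,6)  (8,10)  (9,11)  (10,12)  (10,14)  (16,17)  (22,23)
take (2,3); take (5,6); take (8,10); take (10,12); skip (10,14); take (16,17); take (22,23).
Selected 6 appointments.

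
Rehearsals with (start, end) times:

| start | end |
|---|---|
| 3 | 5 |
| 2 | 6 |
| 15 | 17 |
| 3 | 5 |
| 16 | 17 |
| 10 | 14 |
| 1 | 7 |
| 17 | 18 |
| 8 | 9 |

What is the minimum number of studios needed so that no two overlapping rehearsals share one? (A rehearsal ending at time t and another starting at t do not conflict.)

4

starts: [1, 2, 3, 3, 8, 10, 15, 16, 17]
ends:   [5, 5, 6, 7, 9, 14, 17, 17, 18]
s1→1 s2→2 s3→3 s3→4  — peak 4.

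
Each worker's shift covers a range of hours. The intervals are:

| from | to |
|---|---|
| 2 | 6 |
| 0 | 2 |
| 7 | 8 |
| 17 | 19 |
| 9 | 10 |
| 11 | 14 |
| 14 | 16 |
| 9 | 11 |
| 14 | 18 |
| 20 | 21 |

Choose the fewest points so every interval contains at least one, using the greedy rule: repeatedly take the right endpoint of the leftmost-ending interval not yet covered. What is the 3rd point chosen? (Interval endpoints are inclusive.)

Sorted: [0,2] [2,6] [7,8] [9,10] [9,11] [11,14] [14,16] [14,18] [17,19] [20,21]
{[0,2],[2,6]} hit by 2; {[7,8]} hit by 8; {[9,10],[9,11]} hit by 10; {[11,14],[14,16],[14,18]} hit by 14; {[17,19]} hit by 19; {[20,21]} hit by 21.
Points: 2, 8, 10, 14, 19, 21 (6 total).

10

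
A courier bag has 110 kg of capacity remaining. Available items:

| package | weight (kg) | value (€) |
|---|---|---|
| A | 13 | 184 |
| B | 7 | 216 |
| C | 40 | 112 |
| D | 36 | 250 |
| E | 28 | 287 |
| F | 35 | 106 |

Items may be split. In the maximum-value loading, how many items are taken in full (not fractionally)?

Greedy by value/weight ratio, highest first.
Order: B (216/7=30.86) > A (184/13=14.15) > E (287/28=10.25) > D (250/36=6.94) > F (106/35=3.03) > C (112/40=2.80)
Fill: take B (7 @ 216) → take A (13 @ 184) → take E (28 @ 287) → take D (36 @ 250) → take 26/35 of F → 78.74; 110/110 used.
4 item(s) taken whole; one partial (take 26/35 of F).

4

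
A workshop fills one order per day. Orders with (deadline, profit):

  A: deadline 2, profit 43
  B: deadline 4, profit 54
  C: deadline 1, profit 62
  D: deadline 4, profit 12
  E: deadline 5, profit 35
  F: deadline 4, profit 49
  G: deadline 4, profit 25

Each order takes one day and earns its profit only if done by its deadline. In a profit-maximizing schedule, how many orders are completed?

5

By profit: C(d1,62), B(d4,54), F(d4,49), A(d2,43), E(d5,35), G(d4,25), D(d4,12)
C→slot 1; B→slot 4; F→slot 3; A→slot 2; E→slot 5; G skipped; D skipped.
5 of 7 scheduled.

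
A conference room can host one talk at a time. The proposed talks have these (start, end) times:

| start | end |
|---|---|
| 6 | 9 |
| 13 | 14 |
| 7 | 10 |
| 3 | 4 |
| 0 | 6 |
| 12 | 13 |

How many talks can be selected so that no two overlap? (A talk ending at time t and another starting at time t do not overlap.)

4

Sort by end time and greedily take each interval whose start is ≥ the last chosen end.
Sorted by end: (3,4)  (0,6)  (6,9)  (7,10)  (12,13)  (13,14)
take (3,4); skip (0,6); take (6,9); skip (7,10); take (12,13); take (13,14).
Selected 4 talks.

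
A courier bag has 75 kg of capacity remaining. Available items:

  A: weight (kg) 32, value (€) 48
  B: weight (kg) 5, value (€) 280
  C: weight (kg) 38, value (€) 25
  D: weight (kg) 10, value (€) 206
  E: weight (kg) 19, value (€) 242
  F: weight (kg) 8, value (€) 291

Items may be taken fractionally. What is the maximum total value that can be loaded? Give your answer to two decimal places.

1067.66

Greedy by value/weight ratio, highest first.
Ratios (sorted): B 56.00, F 36.38, D 20.60, E 12.74, A 1.50, C 0.66
take B (5 @ 280); take F (8 @ 291); take D (10 @ 206); take E (19 @ 242); take A (32 @ 48); take 1/38 of C → 0.66. Capacity used 75/75.
Total value = 1067.66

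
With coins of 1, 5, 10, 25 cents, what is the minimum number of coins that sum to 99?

9

Greedy: take as many of the largest coin as possible, then repeat with the remainder.
99 = 3×25 + 2×10 + 4×1
Total coins = 3 + 2 + 4 = 9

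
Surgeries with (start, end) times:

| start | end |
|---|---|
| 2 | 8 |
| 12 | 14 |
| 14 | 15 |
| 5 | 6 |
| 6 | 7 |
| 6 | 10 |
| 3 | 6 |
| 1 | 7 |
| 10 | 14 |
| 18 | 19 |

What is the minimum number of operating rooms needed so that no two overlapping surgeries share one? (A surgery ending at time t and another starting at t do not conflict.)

Events (time:±→running): 1:+→1 2:+→2 3:+→3 5:+→4 … peak 4.

4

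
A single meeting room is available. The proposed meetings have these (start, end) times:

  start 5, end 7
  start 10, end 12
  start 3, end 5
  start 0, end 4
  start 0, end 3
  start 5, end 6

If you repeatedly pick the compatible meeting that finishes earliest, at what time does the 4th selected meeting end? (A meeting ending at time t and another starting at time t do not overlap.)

Sorted by end: (0,3)  (0,4)  (3,5)  (5,6)  (5,7)  (10,12)
take (0,3); skip (0,4); take (3,5); take (5,6); take (10,12).
Selected: (0,3) (3,5) (5,6) (10,12)

12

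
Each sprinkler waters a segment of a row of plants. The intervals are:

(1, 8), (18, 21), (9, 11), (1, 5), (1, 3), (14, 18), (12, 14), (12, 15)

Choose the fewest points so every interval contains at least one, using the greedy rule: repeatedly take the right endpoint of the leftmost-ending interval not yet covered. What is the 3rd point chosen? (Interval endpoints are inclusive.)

Sorted: [1,3] [1,5] [1,8] [9,11] [12,14] [12,15] [14,18] [18,21]
{[1,3],[1,5],[1,8]} hit by 3; {[9,11]} hit by 11; {[12,14],[12,15],[14,18]} hit by 14; {[18,21]} hit by 21.
Points: 3, 11, 14, 21 (4 total).

14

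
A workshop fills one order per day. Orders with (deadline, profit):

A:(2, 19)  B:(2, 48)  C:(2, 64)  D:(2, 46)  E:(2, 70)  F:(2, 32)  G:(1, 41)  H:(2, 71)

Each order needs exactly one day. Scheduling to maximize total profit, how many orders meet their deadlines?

Sort by profit descending; place each in the latest free slot ≤ its deadline.
By profit: H(d2,71), E(d2,70), C(d2,64), B(d2,48), D(d2,46), G(d1,41), F(d2,32), A(d2,19)
H→slot 2; E→slot 1; C skipped; B skipped; D skipped; G skipped; F skipped; A skipped.
2 of 8 scheduled.

2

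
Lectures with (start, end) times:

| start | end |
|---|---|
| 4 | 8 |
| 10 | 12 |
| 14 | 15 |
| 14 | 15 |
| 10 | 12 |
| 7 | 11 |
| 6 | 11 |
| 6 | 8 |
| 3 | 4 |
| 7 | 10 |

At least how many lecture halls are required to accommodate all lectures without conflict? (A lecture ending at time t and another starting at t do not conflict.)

5

Count concurrent intervals with a sweep; the peak is the room count.
starts: [3, 4, 6, 6, 7, 7, 10, 10, 14, 14]
ends:   [4, 8, 8, 10, 11, 11, 12, 12, 15, 15]
s3→1 e4→0 s4→1 s6→2 s6→3 s7→4 s7→5  — peak 5.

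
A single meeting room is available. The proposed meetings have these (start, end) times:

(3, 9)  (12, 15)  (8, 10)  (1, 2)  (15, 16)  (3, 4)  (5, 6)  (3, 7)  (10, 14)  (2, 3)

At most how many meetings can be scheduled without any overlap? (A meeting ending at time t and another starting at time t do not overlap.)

7

Sorted by end: (1,2)  (2,3)  (3,4)  (5,6)  (3,7)  (3,9)  (8,10)  (10,14)  (12,15)  (15,16)
take (1,2); take (2,3); take (3,4); take (5,6); take (8,10); take (10,14); skip (12,15); take (15,16).
Selected 7 meetings.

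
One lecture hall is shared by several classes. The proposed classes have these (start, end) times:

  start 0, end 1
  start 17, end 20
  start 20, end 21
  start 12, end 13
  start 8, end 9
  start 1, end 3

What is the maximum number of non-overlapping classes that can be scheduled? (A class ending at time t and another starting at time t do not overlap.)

By end time: (0,1), (1,3), (8,9), (12,13), (17,20), (20,21).
Pick (0,1); next start ≥ 1 → (1,3); next start ≥ 3 → (8,9); next start ≥ 9 → (12,13); next start ≥ 13 → (17,20); next start ≥ 20 → (20,21).
Selected 6 classes.

6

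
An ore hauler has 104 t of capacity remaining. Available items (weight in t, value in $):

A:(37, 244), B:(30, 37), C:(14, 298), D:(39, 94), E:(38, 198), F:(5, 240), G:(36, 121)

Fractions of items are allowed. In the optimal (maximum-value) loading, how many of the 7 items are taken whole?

4

Order: F (240/5=48.00) > C (298/14=21.29) > A (244/37=6.59) > E (198/38=5.21) > G (121/36=3.36) > D (94/39=2.41) > B (37/30=1.23)
Fill: take F (5 @ 240) → take C (14 @ 298) → take A (37 @ 244) → take E (38 @ 198) → take 10/36 of G → 33.61; 104/104 used.
4 item(s) taken whole; one partial (take 10/36 of G).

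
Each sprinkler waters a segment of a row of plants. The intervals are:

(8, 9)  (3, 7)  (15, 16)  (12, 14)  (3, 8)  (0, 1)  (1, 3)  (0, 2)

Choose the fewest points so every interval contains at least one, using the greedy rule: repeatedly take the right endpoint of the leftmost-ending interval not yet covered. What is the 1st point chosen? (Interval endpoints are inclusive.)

Sort by right endpoint; whenever an interval is uncovered, place a point at its right end.
By right end: [0,1]  [0,2]  [1,3]  [3,7]  [3,8]  [8,9]  [12,14]  [15,16]
[0,1] uncovered → point at 1; [3,7] uncovered → point at 7; [8,9] uncovered → point at 9; [12,14] uncovered → point at 14; [15,16] uncovered → point at 16.
Points: 1, 7, 9, 14, 16 (5 total).

1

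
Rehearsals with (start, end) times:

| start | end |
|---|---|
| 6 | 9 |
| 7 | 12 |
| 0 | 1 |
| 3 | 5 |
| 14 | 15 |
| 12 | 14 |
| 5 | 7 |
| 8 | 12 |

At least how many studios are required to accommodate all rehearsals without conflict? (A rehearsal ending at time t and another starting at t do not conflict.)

starts: [0, 3, 5, 6, 7, 8, 12, 14]
ends:   [1, 5, 7, 9, 12, 12, 14, 15]
s0→1 e1→0 s3→1 e5→0 s5→1 s6→2 e7→1 s7→2 s8→3  — peak 3.

3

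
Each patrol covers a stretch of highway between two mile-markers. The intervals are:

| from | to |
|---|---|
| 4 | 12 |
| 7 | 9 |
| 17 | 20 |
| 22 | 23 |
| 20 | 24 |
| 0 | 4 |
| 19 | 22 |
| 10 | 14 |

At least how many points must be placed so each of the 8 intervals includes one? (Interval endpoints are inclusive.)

5

By right end: [0,4]  [7,9]  [4,12]  [10,14]  [17,20]  [19,22]  [22,23]  [20,24]
[0,4] uncovered → point at 4; [7,9] uncovered → point at 9; [10,14] uncovered → point at 14; [17,20] uncovered → point at 20; [22,23] uncovered → point at 23.
Points: 4, 9, 14, 20, 23 (5 total).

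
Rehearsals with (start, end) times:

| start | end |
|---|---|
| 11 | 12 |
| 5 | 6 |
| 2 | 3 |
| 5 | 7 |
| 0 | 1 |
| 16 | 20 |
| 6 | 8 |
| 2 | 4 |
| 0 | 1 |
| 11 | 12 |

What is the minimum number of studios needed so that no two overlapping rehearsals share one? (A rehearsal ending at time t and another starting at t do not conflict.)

2

Count concurrent intervals with a sweep; the peak is the room count.
Events (time:±→running): 0:+→1 0:+→2 … peak 2.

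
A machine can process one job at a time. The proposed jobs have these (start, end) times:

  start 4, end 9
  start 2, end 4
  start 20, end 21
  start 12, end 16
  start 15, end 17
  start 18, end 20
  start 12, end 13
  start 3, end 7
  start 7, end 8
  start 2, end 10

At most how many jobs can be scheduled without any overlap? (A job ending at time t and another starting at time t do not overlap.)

Order by finish time; keep every interval that doesn't clash with the previous kept one.
By end time: (2,4), (3,7), (7,8), (4,9), (2,10), (12,13), (12,16), (15,17), (18,20), (20,21).
Pick (2,4); next start ≥ 4 → (7,8); next start ≥ 8 → (12,13); next start ≥ 13 → (15,17); next start ≥ 17 → (18,20); next start ≥ 20 → (20,21).
Selected 6 jobs.

6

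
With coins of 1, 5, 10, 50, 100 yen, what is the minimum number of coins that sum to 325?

Use the largest denomination that fits, subtract, and repeat.
325 − 3×100→25 − 2×10→5 − 1×5→0
Total coins = 3 + 2 + 1 = 6

6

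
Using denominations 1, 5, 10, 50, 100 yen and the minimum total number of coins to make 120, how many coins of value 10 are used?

2

Use the largest denomination that fits, subtract, and repeat.
120 = 1×100 + 2×10
Count of 10: 2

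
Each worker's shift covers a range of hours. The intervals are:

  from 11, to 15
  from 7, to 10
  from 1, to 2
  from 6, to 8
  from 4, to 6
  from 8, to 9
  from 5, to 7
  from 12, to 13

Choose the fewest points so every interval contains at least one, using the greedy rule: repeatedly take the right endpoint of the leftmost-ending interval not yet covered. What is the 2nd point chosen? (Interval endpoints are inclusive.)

Process intervals by earliest right end; each time one isn't hit yet, stab at its right endpoint.
By right end: [1,2]  [4,6]  [5,7]  [6,8]  [8,9]  [7,10]  [12,13]  [11,15]
[1,2] uncovered → point at 2; [4,6] uncovered → point at 6; [8,9] uncovered → point at 9; [12,13] uncovered → point at 13.
Points: 2, 6, 9, 13 (4 total).

6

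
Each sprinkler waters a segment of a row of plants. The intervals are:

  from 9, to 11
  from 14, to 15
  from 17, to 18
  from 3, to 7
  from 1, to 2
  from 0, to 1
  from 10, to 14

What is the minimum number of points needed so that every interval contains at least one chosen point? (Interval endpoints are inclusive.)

By right end: [0,1]  [1,2]  [3,7]  [9,11]  [10,14]  [14,15]  [17,18]
[0,1] uncovered → point at 1; [3,7] uncovered → point at 7; [9,11] uncovered → point at 11; [14,15] uncovered → point at 15; [17,18] uncovered → point at 18.
Points: 1, 7, 11, 15, 18 (5 total).

5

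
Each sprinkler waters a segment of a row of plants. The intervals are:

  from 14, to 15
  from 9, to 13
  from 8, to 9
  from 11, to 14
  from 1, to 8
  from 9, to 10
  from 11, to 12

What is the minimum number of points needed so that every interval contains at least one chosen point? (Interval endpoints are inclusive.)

4

By right end: [1,8]  [8,9]  [9,10]  [11,12]  [9,13]  [11,14]  [14,15]
[1,8] uncovered → point at 8; [9,10] uncovered → point at 10; [11,12] uncovered → point at 12; [14,15] uncovered → point at 15.
Points: 8, 10, 12, 15 (4 total).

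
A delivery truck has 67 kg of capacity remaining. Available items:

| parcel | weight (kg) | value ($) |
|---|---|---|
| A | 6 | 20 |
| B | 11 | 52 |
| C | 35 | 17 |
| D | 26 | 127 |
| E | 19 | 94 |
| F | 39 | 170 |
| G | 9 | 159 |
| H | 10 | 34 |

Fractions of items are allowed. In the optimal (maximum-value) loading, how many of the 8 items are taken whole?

Order: G (159/9=17.67) > E (94/19=4.95) > D (127/26=4.88) > B (52/11=4.73) > F (170/39=4.36) > H (34/10=3.40) > A (20/6=3.33) > C (17/35=0.49)
Fill: take G (9 @ 159) → take E (19 @ 94) → take D (26 @ 127) → take B (11 @ 52) → take 2/39 of F → 8.72; 67/67 used.
4 item(s) taken whole; one partial (take 2/39 of F).

4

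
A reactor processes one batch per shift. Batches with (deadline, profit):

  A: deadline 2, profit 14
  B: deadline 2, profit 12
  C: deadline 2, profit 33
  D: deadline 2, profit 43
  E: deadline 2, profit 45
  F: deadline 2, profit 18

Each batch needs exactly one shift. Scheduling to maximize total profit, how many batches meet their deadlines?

By profit: E(d2,45), D(d2,43), C(d2,33), F(d2,18), A(d2,14), B(d2,12)
E→slot 2; D→slot 1; C skipped; F skipped; A skipped; B skipped.
2 of 6 scheduled.

2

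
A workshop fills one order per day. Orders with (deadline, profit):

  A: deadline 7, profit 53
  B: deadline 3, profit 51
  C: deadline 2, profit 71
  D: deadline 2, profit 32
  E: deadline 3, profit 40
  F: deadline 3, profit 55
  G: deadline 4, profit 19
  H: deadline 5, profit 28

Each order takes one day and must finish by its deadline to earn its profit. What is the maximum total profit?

277

Sort by profit descending; place each in the latest free slot ≤ its deadline.
Profit order: C=71 F=55 A=53 B=51 E=40 D=32 H=28 G=19
Assign: C→slot 2, F→slot 3, A→slot 7, B→slot 1, E skipped, D skipped, H→slot 5, G→slot 4.
Slots: [1:B] [2:C] [3:F] [4:G] [5:H] [7:A]
Profit = 51 + 71 + 55 + 19 + 28 + 53 = 277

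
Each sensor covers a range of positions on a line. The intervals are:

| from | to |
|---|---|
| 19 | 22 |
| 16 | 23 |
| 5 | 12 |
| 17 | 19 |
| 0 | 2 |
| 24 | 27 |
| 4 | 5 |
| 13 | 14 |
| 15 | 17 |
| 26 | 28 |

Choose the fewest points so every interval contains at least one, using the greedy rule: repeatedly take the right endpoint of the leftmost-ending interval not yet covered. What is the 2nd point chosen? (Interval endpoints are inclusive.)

5

Process intervals by earliest right end; each time one isn't hit yet, stab at its right endpoint.
Sorted: [0,2] [4,5] [5,12] [13,14] [15,17] [17,19] [19,22] [16,23] [24,27] [26,28]
{[0,2]} hit by 2; {[4,5],[5,12]} hit by 5; {[13,14]} hit by 14; {[15,17],[17,19]} hit by 17; {[19,22],[16,23]} hit by 22; {[24,27],[26,28]} hit by 27.
Points: 2, 5, 14, 17, 22, 27 (6 total).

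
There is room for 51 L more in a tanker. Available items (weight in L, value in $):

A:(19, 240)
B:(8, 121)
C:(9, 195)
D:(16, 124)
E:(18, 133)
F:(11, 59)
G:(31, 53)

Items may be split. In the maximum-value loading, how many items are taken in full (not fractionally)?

3

Sort by value per unit weight and fill in that order.
Ratios (sorted): C 21.67, B 15.12, A 12.63, D 7.75, E 7.39, F 5.36, G 1.71
take C (9 @ 195); take B (8 @ 121); take A (19 @ 240); take 15/16 of D → 116.25. Capacity used 51/51.
3 item(s) taken whole; one partial (take 15/16 of D).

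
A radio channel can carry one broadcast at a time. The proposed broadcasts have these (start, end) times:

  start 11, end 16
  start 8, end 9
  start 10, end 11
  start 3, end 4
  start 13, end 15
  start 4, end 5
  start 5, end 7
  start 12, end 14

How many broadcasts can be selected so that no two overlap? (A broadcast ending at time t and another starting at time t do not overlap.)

Sort by end time and greedily take each interval whose start is ≥ the last chosen end.
Sorted by end: (3,4)  (4,5)  (5,7)  (8,9)  (10,11)  (12,14)  (13,15)  (11,16)
take (3,4); take (4,5); take (5,7); take (8,9); take (10,11); take (12,14).
Selected 6 broadcasts.

6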